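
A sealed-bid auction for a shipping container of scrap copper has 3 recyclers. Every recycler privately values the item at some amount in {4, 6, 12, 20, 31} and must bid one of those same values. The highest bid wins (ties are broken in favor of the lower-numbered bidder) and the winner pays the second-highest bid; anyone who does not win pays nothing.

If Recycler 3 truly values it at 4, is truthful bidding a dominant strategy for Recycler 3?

Yes

Check each profile of the others' bids and compare truth against every alternative bid.
Others bid (4, 4): truth gives 0, best alternative gives 0.
Others bid (4, 6): truth gives 0, best alternative gives 0.
Others bid (4, 12): truth gives 0, best alternative gives 0.
Others bid (4, 20): truth gives 0, best alternative gives 0.
Others bid (4, 31): truth gives 0, best alternative gives 0.
Others bid (6, 4): truth gives 0, best alternative gives 0.
(Remaining 19 profiles checked similarly; truth is weakly best in each.)
In every case the truthful bid is at least as good as any alternative, so it is a dominant strategy.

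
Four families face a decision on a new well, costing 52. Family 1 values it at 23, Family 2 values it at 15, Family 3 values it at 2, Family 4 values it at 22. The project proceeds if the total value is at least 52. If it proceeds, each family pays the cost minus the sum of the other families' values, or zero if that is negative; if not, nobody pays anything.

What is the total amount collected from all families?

Total value 62 ≥ cost 52, so it is built.
Family 1: others sum to 39; max(0, 52 - 39) = 13.
Family 2: others sum to 47; max(0, 52 - 47) = 5.
Family 3: others sum to 60; max(0, 52 - 60) = 0.
Family 4: others sum to 40; max(0, 52 - 40) = 12.
Total collected = 13 + 5 + 0 + 12 = 30.

30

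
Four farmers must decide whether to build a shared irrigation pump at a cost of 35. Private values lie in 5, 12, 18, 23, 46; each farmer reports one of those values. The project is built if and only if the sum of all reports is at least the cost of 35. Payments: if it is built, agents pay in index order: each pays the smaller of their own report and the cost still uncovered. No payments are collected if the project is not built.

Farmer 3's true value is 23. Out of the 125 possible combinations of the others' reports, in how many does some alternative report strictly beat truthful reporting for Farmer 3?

Others report (5, 5, 12): truth gives 0; report 18 gives 5 > 0. Violating.
Others report (5, 5, 18): truth gives 0; report 12 gives 11 > 0. Violating.
Others report (5, 5, 23): truth gives 0; report 5 gives 18 > 0. Violating.
Others report (5, 5, 46): truth gives 0; report 5 gives 18 > 0. Violating.
Others report (5, 5, 5): truth gives 0; no alternative beats it.
Others report (5, 12, 5): truth gives 5; no alternative beats it.
(Checking all 125 profiles: 34 have a profitable deviation, 91 do not.)

34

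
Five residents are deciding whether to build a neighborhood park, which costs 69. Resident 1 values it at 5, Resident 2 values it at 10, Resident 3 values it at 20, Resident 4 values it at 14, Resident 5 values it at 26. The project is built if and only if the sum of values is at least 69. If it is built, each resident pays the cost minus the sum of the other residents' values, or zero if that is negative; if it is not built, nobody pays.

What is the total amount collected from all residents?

46

Total value 75 ≥ cost 69, so it is built.
Resident 1: others sum to 70; max(0, 69 - 70) = 0.
Resident 2: others sum to 65; max(0, 69 - 65) = 4.
Resident 3: others sum to 55; max(0, 69 - 55) = 14.
Resident 4: others sum to 61; max(0, 69 - 61) = 8.
Resident 5: others sum to 49; max(0, 69 - 49) = 20.
Total collected = 0 + 4 + 14 + 8 + 20 = 46.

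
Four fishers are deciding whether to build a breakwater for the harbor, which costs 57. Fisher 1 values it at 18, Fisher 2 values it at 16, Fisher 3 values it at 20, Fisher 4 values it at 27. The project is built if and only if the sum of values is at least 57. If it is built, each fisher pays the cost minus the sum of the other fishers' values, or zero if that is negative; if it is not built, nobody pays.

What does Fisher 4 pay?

Total value 81 ≥ cost 57, so the project is built.
The other fishers' values sum to 54.
Cost minus that sum is 57 - 54 = 3.

3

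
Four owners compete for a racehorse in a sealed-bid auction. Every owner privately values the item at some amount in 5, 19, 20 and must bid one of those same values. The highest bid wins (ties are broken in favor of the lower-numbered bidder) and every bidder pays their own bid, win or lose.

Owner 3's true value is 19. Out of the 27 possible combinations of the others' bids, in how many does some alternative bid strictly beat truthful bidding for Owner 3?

25

Others bid (5, 5, 20): truth gives -19; bid 20 gives -1 > -19. Violating.
Others bid (5, 19, 5): truth gives -19; bid 20 gives -1 > -19. Violating.
Others bid (5, 19, 19): truth gives -19; bid 20 gives -1 > -19. Violating.
Others bid (5, 19, 20): truth gives -19; bid 20 gives -1 > -19. Violating.
Others bid (5, 5, 5): truth gives 0; no alternative beats it.
Others bid (5, 5, 19): truth gives 0; no alternative beats it.
(Checking all 27 profiles: 25 have a profitable deviation, 2 do not.)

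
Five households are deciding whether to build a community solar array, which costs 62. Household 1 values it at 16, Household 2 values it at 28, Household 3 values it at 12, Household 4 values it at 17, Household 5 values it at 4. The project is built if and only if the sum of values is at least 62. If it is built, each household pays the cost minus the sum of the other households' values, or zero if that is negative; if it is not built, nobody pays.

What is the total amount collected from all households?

16

Total value 77 ≥ cost 62, so it is built.
Household 1: others sum to 61; max(0, 62 - 61) = 1.
Household 2: others sum to 49; max(0, 62 - 49) = 13.
Household 3: others sum to 65; max(0, 62 - 65) = 0.
Household 4: others sum to 60; max(0, 62 - 60) = 2.
Household 5: others sum to 73; max(0, 62 - 73) = 0.
Total collected = 1 + 13 + 0 + 2 + 0 = 16.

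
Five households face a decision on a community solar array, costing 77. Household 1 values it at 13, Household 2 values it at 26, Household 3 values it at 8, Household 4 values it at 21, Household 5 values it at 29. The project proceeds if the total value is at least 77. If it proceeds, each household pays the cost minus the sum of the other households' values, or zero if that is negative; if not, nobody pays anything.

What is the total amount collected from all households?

16

Total value 97 ≥ cost 77, so it is built.
Household 1: others sum to 84; max(0, 77 - 84) = 0.
Household 2: others sum to 71; max(0, 77 - 71) = 6.
Household 3: others sum to 89; max(0, 77 - 89) = 0.
Household 4: others sum to 76; max(0, 77 - 76) = 1.
Household 5: others sum to 68; max(0, 77 - 68) = 9.
Total collected = 0 + 6 + 0 + 1 + 9 = 16.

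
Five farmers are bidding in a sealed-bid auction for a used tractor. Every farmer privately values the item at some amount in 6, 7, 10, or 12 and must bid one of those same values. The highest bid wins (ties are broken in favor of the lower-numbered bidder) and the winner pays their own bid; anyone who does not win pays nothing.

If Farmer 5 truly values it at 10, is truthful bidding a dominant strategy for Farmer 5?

No

Consider the case where Farmer 1 bids 6, Farmer 2 bids 6, Farmer 3 bids 6 and Farmer 4 bids 6.
Truthful bid 10: wins, pays 10, utility 10 - 10 = 0.
Bid 7 instead: wins, pays 7, utility 10 - 7 = 3.
Since 3 > 0, bidding 7 is strictly better here, so truthful bidding is not dominant.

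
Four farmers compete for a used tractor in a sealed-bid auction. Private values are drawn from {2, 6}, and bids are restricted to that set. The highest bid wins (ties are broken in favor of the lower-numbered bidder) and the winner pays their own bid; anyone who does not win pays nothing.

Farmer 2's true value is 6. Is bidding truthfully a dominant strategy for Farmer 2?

Yes

Check each profile of the others' bids and compare truth against every alternative bid.
Others bid (2, 2, 2): truth gives 0, best alternative gives 0.
Others bid (2, 2, 6): truth gives 0, best alternative gives 0.
Others bid (2, 6, 2): truth gives 0, best alternative gives 0.
Others bid (2, 6, 6): truth gives 0, best alternative gives 0.
Others bid (6, 2, 2): truth gives 0, best alternative gives 0.
Others bid (6, 2, 6): truth gives 0, best alternative gives 0.
(Remaining 2 profiles checked similarly; truth is weakly best in each.)
In every case the truthful bid is at least as good as any alternative, so it is a dominant strategy.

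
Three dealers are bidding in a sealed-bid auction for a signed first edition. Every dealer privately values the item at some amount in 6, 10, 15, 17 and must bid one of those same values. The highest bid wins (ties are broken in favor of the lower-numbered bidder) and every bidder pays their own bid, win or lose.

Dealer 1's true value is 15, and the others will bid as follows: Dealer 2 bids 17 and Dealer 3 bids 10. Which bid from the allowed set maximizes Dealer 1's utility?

17

Bid 6: loses but pays 6, utility -6.
Bid 10: loses but pays 10, utility -10.
Bid 15: loses but pays 15, utility -15.
Bid 17: wins, pays 17, utility 15 - 17 = -2.
The best choice is 17 with utility -2.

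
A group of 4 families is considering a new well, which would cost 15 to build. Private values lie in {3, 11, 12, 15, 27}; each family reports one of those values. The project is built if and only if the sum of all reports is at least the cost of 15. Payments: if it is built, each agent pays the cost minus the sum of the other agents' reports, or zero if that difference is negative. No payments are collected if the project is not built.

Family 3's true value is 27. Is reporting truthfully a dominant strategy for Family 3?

Yes

Check each profile of the others' reports and compare truth against every alternative report.
Others report (3, 3, 11): truth gives 27, best alternative gives 27.
Others report (3, 3, 12): truth gives 27, best alternative gives 27.
Others report (3, 3, 15): truth gives 27, best alternative gives 27.
Others report (3, 3, 27): truth gives 27, best alternative gives 27.
Others report (3, 11, 3): truth gives 27, best alternative gives 27.
Others report (3, 11, 11): truth gives 27, best alternative gives 27.
(Remaining 119 profiles checked similarly; truth is weakly best in each.)
In every case the truthful report is at least as good as any alternative, so it is a dominant strategy.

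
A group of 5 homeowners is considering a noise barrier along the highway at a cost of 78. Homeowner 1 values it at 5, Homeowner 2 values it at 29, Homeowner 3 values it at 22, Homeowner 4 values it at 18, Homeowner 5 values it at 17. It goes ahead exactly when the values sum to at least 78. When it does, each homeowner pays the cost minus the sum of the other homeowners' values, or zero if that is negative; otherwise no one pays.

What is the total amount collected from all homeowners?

Total value 91 ≥ cost 78, so it is built.
Homeowner 1: others sum to 86; max(0, 78 - 86) = 0.
Homeowner 2: others sum to 62; max(0, 78 - 62) = 16.
Homeowner 3: others sum to 69; max(0, 78 - 69) = 9.
Homeowner 4: others sum to 73; max(0, 78 - 73) = 5.
Homeowner 5: others sum to 74; max(0, 78 - 74) = 4.
Total collected = 0 + 16 + 9 + 5 + 4 = 34.

34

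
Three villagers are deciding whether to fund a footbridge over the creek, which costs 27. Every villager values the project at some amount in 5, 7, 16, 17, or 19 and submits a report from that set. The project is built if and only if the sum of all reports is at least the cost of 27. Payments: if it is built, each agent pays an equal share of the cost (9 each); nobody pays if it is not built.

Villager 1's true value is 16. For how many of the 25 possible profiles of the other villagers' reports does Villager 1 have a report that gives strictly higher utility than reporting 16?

1

Others report (5, 5): truth gives 0; report 17 gives 7 > 0. Violating.
Others report (5, 7): truth gives 7; no alternative beats it.
Others report (5, 16): truth gives 7; no alternative beats it.
(Checking all 25 profiles: 1 has a profitable deviation, 24 do not.)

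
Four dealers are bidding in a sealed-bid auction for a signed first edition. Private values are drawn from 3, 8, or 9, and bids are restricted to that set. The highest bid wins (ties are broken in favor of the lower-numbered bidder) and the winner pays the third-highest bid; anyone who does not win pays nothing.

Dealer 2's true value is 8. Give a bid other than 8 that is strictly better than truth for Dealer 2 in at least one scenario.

Suppose Dealer 1 bids 3, Dealer 3 bids 3 and Dealer 4 bids 9.
Bid 8: loses, pays 0, utility 0.
Bid 9: wins, pays 3, utility 8 - 3 = 5.
So bidding 9 beats truth here (5 > 0).

9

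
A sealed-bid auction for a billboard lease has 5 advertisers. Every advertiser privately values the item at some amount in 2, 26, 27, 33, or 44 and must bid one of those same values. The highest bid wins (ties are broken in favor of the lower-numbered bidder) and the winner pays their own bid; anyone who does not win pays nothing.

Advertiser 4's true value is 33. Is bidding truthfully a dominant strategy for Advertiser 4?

Consider the case where Advertiser 1 bids 2, Advertiser 2 bids 2, Advertiser 3 bids 2 and Advertiser 5 bids 2.
Truthful bid 33: wins, pays 33, utility 33 - 33 = 0.
Bid 26 instead: wins, pays 26, utility 33 - 26 = 7.
Since 7 > 0, bidding 26 is strictly better here, so truthful bidding is not dominant.

No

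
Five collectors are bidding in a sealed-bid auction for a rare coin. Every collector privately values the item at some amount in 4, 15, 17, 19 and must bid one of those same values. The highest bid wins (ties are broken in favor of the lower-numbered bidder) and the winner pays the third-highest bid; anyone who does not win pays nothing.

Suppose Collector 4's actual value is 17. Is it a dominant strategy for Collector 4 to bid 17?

Consider the case where Collector 1 bids 4, Collector 2 bids 4, Collector 3 bids 4 and Collector 5 bids 19.
Truthful bid 17: loses, pays 0, utility 0.
Bid 19 instead: wins, pays 4, utility 17 - 4 = 13.
Since 13 > 0, bidding 19 is strictly better here, so truthful bidding is not dominant.

No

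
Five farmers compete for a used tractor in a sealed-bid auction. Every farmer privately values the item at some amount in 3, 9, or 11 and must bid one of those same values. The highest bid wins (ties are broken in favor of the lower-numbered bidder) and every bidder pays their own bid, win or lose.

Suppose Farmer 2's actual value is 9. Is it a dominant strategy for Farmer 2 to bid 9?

Consider the case where Farmer 1 bids 3, Farmer 3 bids 3, Farmer 4 bids 3 and Farmer 5 bids 11.
Truthful bid 9: loses but pays 9, utility -9.
Bid 3 instead: loses but pays 3, utility -3.
Since -3 > -9, bidding 3 is strictly better here, so truthful bidding is not dominant.

No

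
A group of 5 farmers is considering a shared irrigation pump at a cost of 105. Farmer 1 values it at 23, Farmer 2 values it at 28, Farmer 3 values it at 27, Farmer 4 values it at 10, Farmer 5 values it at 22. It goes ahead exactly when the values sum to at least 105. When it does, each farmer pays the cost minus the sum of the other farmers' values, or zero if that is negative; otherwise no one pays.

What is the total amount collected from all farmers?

Total value 110 ≥ cost 105, so it is built.
Farmer 1: others sum to 87; max(0, 105 - 87) = 18.
Farmer 2: others sum to 82; max(0, 105 - 82) = 23.
Farmer 3: others sum to 83; max(0, 105 - 83) = 22.
Farmer 4: others sum to 100; max(0, 105 - 100) = 5.
Farmer 5: others sum to 88; max(0, 105 - 88) = 17.
Total collected = 18 + 23 + 22 + 5 + 17 = 85.

85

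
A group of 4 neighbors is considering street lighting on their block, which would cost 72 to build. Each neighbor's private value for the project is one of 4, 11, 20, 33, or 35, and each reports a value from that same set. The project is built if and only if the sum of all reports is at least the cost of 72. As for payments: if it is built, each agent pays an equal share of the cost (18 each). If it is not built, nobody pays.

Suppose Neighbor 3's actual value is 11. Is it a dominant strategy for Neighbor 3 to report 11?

No

Consider the case where Neighbor 1 reports 11, Neighbor 2 reports 20 and Neighbor 4 reports 33.
Truthful report 11: project built, pays 18, utility 11 - 18 = -7.
Report 4 instead: project not built, utility 0.
Since 0 > -7, reporting 4 is strictly better here, so truthful reporting is not dominant.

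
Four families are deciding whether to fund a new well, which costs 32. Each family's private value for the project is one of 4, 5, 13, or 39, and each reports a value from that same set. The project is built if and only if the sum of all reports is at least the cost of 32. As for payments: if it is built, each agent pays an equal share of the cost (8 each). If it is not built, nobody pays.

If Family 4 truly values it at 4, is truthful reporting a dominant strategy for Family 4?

Yes

Check each profile of the others' reports and compare truth against every alternative report.
Others report (4, 4, 39): truth gives -4, best alternative gives -4.
Others report (4, 5, 39): truth gives -4, best alternative gives -4.
Others report (4, 13, 13): truth gives -4, best alternative gives -4.
Others report (4, 13, 39): truth gives -4, best alternative gives -4.
Others report (4, 39, 4): truth gives -4, best alternative gives -4.
Others report (4, 39, 5): truth gives -4, best alternative gives -4.
(Remaining 58 profiles checked similarly; truth is weakly best in each.)
In every case the truthful report is at least as good as any alternative, so it is a dominant strategy.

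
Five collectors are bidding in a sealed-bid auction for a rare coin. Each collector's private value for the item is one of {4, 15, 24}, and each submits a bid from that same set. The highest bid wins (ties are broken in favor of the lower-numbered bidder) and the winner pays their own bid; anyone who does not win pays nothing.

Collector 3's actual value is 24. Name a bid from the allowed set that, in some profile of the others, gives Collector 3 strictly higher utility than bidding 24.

Suppose Collector 1 bids 4, Collector 2 bids 4, Collector 4 bids 4 and Collector 5 bids 4.
Bid 24: wins, pays 24, utility 24 - 24 = 0.
Bid 15: wins, pays 15, utility 24 - 15 = 9.
So bidding 15 beats truth here (9 > 0).

15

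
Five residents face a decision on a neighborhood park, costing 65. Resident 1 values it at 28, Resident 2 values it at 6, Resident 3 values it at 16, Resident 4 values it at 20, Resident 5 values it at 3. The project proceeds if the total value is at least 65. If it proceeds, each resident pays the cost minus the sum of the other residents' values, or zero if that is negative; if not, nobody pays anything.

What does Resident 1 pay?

20

Total value 73 ≥ cost 65, so the project is built.
The other residents' values sum to 45.
Cost minus that sum is 65 - 45 = 20.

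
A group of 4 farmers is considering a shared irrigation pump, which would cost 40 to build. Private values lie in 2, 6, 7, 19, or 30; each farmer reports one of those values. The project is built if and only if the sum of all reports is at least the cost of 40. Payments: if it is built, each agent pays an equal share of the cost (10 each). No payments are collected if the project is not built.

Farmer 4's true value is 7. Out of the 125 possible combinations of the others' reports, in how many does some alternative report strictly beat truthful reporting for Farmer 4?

Others report (2, 2, 30): truth gives -3; report 2 gives 0 > -3. Violating.
Others report (2, 30, 2): truth gives -3; report 2 gives 0 > -3. Violating.
Others report (7, 7, 19): truth gives -3; report 2 gives 0 > -3. Violating.
Others report (7, 19, 7): truth gives -3; report 2 gives 0 > -3. Violating.
Others report (2, 2, 2): truth gives 0; no alternative beats it.
Others report (2, 2, 6): truth gives 0; no alternative beats it.
(Checking all 125 profiles: 6 have a profitable deviation, 119 do not.)

6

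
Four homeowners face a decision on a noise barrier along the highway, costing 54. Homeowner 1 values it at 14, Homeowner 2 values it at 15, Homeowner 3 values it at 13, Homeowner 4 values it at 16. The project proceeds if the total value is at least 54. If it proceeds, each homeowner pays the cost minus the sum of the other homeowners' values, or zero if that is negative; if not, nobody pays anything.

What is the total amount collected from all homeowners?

Total value 58 ≥ cost 54, so it is built.
Homeowner 1: others sum to 44; max(0, 54 - 44) = 10.
Homeowner 2: others sum to 43; max(0, 54 - 43) = 11.
Homeowner 3: others sum to 45; max(0, 54 - 45) = 9.
Homeowner 4: others sum to 42; max(0, 54 - 42) = 12.
Total collected = 10 + 11 + 9 + 12 = 42.

42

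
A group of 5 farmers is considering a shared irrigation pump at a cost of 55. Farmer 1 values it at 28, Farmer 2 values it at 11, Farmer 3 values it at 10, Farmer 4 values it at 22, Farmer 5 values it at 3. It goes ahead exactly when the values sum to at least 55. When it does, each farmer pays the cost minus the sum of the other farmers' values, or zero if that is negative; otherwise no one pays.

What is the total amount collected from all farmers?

Total value 74 ≥ cost 55, so it is built.
Farmer 1: others sum to 46; max(0, 55 - 46) = 9.
Farmer 2: others sum to 63; max(0, 55 - 63) = 0.
Farmer 3: others sum to 64; max(0, 55 - 64) = 0.
Farmer 4: others sum to 52; max(0, 55 - 52) = 3.
Farmer 5: others sum to 71; max(0, 55 - 71) = 0.
Total collected = 9 + 0 + 0 + 3 + 0 = 12.

12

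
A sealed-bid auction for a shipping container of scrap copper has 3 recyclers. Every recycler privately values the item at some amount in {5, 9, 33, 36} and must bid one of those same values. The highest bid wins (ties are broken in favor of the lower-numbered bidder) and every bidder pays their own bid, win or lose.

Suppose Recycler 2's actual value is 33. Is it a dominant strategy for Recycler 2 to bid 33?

No

Consider the case where Recycler 1 bids 5 and Recycler 3 bids 5.
Truthful bid 33: wins, pays 33, utility 33 - 33 = 0.
Bid 9 instead: wins, pays 9, utility 33 - 9 = 24.
Since 24 > 0, bidding 9 is strictly better here, so truthful bidding is not dominant.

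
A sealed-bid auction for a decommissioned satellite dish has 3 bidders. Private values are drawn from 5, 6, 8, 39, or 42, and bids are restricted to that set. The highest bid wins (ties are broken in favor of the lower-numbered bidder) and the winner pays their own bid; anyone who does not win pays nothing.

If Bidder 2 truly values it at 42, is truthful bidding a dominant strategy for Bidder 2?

No

Consider the case where Bidder 1 bids 5 and Bidder 3 bids 5.
Truthful bid 42: wins, pays 42, utility 42 - 42 = 0.
Bid 6 instead: wins, pays 6, utility 42 - 6 = 36.
Since 36 > 0, bidding 6 is strictly better here, so truthful bidding is not dominant.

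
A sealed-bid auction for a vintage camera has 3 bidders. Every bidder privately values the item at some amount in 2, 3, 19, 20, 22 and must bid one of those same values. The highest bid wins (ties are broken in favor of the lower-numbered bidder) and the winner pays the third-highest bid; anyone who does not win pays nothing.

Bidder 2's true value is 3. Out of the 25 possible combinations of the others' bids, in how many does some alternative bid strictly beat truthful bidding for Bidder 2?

Others bid (2, 19): truth gives 0; bid 19 gives 1 > 0. Violating.
Others bid (2, 20): truth gives 0; bid 20 gives 1 > 0. Violating.
Others bid (2, 22): truth gives 0; bid 22 gives 1 > 0. Violating.
Others bid (3, 2): truth gives 0; bid 19 gives 1 > 0. Violating.
Others bid (2, 2): truth gives 1; no alternative beats it.
Others bid (2, 3): truth gives 1; no alternative beats it.
(Checking all 25 profiles: 6 have a profitable deviation, 19 do not.)

6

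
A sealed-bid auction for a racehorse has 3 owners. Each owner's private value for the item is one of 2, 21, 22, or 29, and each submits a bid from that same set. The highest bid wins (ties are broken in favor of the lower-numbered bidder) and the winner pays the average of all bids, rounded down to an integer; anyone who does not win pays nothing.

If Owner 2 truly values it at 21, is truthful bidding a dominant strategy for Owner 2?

Consider the case where Owner 1 bids 2 and Owner 3 bids 22.
Truthful bid 21: loses, pays 0, utility 0.
Bid 22 instead: wins, pays 15, utility 21 - 15 = 6.
Since 6 > 0, bidding 22 is strictly better here, so truthful bidding is not dominant.

No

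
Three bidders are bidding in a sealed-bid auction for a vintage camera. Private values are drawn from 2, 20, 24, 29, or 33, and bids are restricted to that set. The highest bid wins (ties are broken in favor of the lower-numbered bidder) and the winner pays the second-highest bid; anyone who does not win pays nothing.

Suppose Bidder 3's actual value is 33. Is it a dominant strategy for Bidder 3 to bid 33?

Yes

Check each profile of the others' bids and compare truth against every alternative bid.
Others bid (2, 29): truth gives 4, best alternative gives 0.
Others bid (20, 29): truth gives 4, best alternative gives 0.
Others bid (24, 29): truth gives 4, best alternative gives 0.
Others bid (29, 2): truth gives 4, best alternative gives 0.
Others bid (29, 20): truth gives 4, best alternative gives 0.
Others bid (29, 24): truth gives 4, best alternative gives 0.
(Remaining 19 profiles checked similarly; truth is weakly best in each.)
In every case the truthful bid is at least as good as any alternative, so it is a dominant strategy.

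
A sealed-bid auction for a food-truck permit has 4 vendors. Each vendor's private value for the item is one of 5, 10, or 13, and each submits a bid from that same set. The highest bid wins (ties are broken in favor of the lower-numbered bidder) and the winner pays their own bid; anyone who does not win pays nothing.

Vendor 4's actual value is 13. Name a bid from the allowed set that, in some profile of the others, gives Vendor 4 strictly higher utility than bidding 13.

Suppose Vendor 1 bids 5, Vendor 2 bids 5 and Vendor 3 bids 5.
Bid 13: wins, pays 13, utility 13 - 13 = 0.
Bid 10: wins, pays 10, utility 13 - 10 = 3.
So bidding 10 beats truth here (3 > 0).

10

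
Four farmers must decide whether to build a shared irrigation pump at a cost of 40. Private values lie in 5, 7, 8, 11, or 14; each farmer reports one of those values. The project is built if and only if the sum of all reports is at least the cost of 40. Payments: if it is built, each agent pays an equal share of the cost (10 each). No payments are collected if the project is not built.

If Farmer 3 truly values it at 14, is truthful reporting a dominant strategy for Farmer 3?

Check each profile of the others' reports and compare truth against every alternative report.
Others report (5, 7, 14): truth gives 4, best alternative gives 0.
Others report (5, 8, 14): truth gives 4, best alternative gives 0.
Others report (5, 11, 11): truth gives 4, best alternative gives 0.
Others report (5, 14, 7): truth gives 4, best alternative gives 0.
Others report (5, 14, 8): truth gives 4, best alternative gives 0.
Others report (7, 5, 14): truth gives 4, best alternative gives 0.
(Remaining 119 profiles checked similarly; truth is weakly best in each.)
In every case the truthful report is at least as good as any alternative, so it is a dominant strategy.

Yes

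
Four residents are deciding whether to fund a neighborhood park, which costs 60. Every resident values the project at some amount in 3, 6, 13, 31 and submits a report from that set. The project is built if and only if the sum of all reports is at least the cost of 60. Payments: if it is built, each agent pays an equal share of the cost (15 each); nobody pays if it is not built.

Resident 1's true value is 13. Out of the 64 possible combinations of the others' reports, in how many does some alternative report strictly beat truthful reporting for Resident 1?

Others report (3, 13, 31): truth gives -2; report 3 gives 0 > -2. Violating.
Others report (3, 31, 13): truth gives -2; report 3 gives 0 > -2. Violating.
Others report (6, 13, 31): truth gives -2; report 3 gives 0 > -2. Violating.
Others report (6, 31, 13): truth gives -2; report 3 gives 0 > -2. Violating.
Others report (3, 3, 3): truth gives 0; no alternative beats it.
Others report (3, 3, 6): truth gives 0; no alternative beats it.
(Checking all 64 profiles: 12 have a profitable deviation, 52 do not.)

12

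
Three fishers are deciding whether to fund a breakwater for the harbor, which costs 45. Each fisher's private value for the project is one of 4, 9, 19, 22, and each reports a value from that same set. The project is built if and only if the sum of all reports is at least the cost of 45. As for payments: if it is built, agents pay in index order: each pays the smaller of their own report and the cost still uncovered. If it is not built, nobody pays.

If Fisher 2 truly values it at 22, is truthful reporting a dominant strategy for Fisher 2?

Consider the case where Fisher 1 reports 4 and Fisher 3 reports 22.
Truthful report 22: project built, pays 22, utility 22 - 22 = 0.
Report 19 instead: project built, pays 19, utility 22 - 19 = 3.
Since 3 > 0, reporting 19 is strictly better here, so truthful reporting is not dominant.

No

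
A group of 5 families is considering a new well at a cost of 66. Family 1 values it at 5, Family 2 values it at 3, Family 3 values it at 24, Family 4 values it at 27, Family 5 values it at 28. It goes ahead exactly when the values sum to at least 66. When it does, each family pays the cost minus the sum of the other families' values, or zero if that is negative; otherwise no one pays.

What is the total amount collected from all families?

16

Total value 87 ≥ cost 66, so it is built.
Family 1: others sum to 82; max(0, 66 - 82) = 0.
Family 2: others sum to 84; max(0, 66 - 84) = 0.
Family 3: others sum to 63; max(0, 66 - 63) = 3.
Family 4: others sum to 60; max(0, 66 - 60) = 6.
Family 5: others sum to 59; max(0, 66 - 59) = 7.
Total collected = 0 + 0 + 3 + 6 + 7 = 16.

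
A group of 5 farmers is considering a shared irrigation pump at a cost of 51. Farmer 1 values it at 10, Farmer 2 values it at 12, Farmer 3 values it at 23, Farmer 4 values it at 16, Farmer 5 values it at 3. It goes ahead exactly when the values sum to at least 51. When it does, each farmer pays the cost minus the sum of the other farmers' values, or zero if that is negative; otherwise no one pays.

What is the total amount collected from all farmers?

13

Total value 64 ≥ cost 51, so it is built.
Farmer 1: others sum to 54; max(0, 51 - 54) = 0.
Farmer 2: others sum to 52; max(0, 51 - 52) = 0.
Farmer 3: others sum to 41; max(0, 51 - 41) = 10.
Farmer 4: others sum to 48; max(0, 51 - 48) = 3.
Farmer 5: others sum to 61; max(0, 51 - 61) = 0.
Total collected = 0 + 0 + 10 + 3 + 0 = 13.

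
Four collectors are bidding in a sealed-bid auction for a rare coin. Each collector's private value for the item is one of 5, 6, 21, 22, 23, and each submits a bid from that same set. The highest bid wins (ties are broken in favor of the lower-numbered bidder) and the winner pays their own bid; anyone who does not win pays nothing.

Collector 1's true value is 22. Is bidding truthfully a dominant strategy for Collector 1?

No

Consider the case where Collector 2 bids 5, Collector 3 bids 5 and Collector 4 bids 5.
Truthful bid 22: wins, pays 22, utility 22 - 22 = 0.
Bid 5 instead: wins, pays 5, utility 22 - 5 = 17.
Since 17 > 0, bidding 5 is strictly better here, so truthful bidding is not dominant.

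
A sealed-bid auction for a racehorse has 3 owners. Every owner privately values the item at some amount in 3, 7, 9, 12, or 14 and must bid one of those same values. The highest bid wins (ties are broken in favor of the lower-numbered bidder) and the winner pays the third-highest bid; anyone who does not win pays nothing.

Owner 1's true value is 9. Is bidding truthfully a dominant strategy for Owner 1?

No

Consider the case where Owner 2 bids 3 and Owner 3 bids 12.
Truthful bid 9: loses, pays 0, utility 0.
Bid 12 instead: wins, pays 3, utility 9 - 3 = 6.
Since 6 > 0, bidding 12 is strictly better here, so truthful bidding is not dominant.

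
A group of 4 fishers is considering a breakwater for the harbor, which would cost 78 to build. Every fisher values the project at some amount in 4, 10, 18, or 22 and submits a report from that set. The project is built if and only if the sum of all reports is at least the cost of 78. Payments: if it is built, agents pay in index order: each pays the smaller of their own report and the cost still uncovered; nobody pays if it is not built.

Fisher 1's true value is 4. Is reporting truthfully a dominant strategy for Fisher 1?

Check each profile of the others' reports and compare truth against every alternative report.
Others report (4, 4, 4): truth gives 0, best alternative gives 0.
Others report (4, 4, 10): truth gives 0, best alternative gives 0.
Others report (4, 4, 18): truth gives 0, best alternative gives 0.
Others report (4, 4, 22): truth gives 0, best alternative gives 0.
Others report (4, 10, 4): truth gives 0, best alternative gives 0.
Others report (4, 10, 10): truth gives 0, best alternative gives 0.
(Remaining 58 profiles checked similarly; truth is weakly best in each.)
In every case the truthful report is at least as good as any alternative, so it is a dominant strategy.

Yes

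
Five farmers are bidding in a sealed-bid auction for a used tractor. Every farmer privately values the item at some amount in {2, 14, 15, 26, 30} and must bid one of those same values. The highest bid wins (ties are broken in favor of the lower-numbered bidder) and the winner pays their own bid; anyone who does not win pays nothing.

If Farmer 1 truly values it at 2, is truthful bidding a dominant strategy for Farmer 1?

Check each profile of the others' bids and compare truth against every alternative bid.
Others bid (2, 2, 2, 2): truth gives 0, best alternative gives -12.
Others bid (2, 2, 2, 14): truth gives 0, best alternative gives -12.
Others bid (2, 2, 14, 2): truth gives 0, best alternative gives -12.
Others bid (2, 2, 14, 14): truth gives 0, best alternative gives -12.
Others bid (2, 14, 2, 2): truth gives 0, best alternative gives -12.
Others bid (2, 14, 2, 14): truth gives 0, best alternative gives -12.
(Remaining 619 profiles checked similarly; truth is weakly best in each.)
In every case the truthful bid is at least as good as any alternative, so it is a dominant strategy.

Yes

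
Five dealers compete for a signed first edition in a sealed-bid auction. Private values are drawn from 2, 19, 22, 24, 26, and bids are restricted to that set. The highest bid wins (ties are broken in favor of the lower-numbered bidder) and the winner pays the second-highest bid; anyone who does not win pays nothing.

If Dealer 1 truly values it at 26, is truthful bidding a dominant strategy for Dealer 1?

Check each profile of the others' bids and compare truth against every alternative bid.
Others bid (2, 2, 2, 2): truth gives 24, best alternative gives 24.
Others bid (2, 2, 2, 19): truth gives 7, best alternative gives 7.
Others bid (2, 2, 19, 2): truth gives 7, best alternative gives 7.
Others bid (2, 2, 19, 19): truth gives 7, best alternative gives 7.
Others bid (2, 19, 2, 2): truth gives 7, best alternative gives 7.
Others bid (2, 19, 2, 19): truth gives 7, best alternative gives 7.
(Remaining 619 profiles checked similarly; truth is weakly best in each.)
In every case the truthful bid is at least as good as any alternative, so it is a dominant strategy.

Yes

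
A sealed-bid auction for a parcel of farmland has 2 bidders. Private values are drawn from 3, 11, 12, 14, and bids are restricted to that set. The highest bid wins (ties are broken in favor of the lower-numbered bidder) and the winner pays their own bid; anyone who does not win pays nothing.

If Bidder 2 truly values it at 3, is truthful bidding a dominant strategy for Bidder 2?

Check each profile of the others' bids and compare truth against every alternative bid.
Others bid (3): truth gives 0, best alternative gives -8.
Others bid (11): truth gives 0, best alternative gives 0.
Others bid (12): truth gives 0, best alternative gives 0.
Others bid (14): truth gives 0, best alternative gives 0.
In every case the truthful bid is at least as good as any alternative, so it is a dominant strategy.

Yes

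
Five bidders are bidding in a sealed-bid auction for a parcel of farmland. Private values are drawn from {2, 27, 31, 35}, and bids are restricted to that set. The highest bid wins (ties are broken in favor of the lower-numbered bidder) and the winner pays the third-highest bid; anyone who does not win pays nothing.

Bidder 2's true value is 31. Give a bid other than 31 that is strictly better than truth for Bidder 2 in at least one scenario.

Suppose Bidder 1 bids 2, Bidder 3 bids 2, Bidder 4 bids 2 and Bidder 5 bids 35.
Bid 31: loses, pays 0, utility 0.
Bid 35: wins, pays 2, utility 31 - 2 = 29.
So bidding 35 beats truth here (29 > 0).

35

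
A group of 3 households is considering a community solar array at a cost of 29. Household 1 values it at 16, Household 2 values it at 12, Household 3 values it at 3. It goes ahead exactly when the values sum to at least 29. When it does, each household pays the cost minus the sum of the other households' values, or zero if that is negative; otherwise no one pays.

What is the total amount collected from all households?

Total value 31 ≥ cost 29, so it is built.
Household 1: others sum to 15; max(0, 29 - 15) = 14.
Household 2: others sum to 19; max(0, 29 - 19) = 10.
Household 3: others sum to 28; max(0, 29 - 28) = 1.
Total collected = 14 + 10 + 1 = 25.

25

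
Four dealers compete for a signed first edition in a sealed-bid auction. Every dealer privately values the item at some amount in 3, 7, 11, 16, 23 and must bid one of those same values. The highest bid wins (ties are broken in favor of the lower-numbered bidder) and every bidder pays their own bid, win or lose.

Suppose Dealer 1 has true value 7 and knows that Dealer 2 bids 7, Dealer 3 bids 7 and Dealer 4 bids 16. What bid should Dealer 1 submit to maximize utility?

3

Bid 3: loses but pays 3, utility -3.
Bid 7: loses but pays 7, utility -7.
Bid 11: loses but pays 11, utility -11.
Bid 16: wins, pays 16, utility 7 - 16 = -9.
Bid 23: wins, pays 23, utility 7 - 23 = -16.
The best choice is 3 with utility -3.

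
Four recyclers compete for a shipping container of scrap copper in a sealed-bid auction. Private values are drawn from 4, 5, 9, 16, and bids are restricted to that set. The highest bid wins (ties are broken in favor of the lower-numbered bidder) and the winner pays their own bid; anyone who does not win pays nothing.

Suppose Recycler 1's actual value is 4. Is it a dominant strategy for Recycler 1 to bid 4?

Check each profile of the others' bids and compare truth against every alternative bid.
Others bid (4, 4, 4): truth gives 0, best alternative gives -1.
Others bid (4, 4, 5): truth gives 0, best alternative gives -1.
Others bid (4, 5, 4): truth gives 0, best alternative gives -1.
Others bid (4, 5, 5): truth gives 0, best alternative gives -1.
Others bid (5, 4, 4): truth gives 0, best alternative gives -1.
Others bid (5, 4, 5): truth gives 0, best alternative gives -1.
(Remaining 58 profiles checked similarly; truth is weakly best in each.)
In every case the truthful bid is at least as good as any alternative, so it is a dominant strategy.

Yes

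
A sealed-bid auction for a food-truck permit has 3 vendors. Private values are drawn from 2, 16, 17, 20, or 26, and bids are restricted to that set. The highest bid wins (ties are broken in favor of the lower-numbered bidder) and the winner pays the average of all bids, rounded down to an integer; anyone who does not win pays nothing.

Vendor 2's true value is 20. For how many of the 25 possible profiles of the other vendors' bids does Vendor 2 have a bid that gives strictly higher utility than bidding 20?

8

Others bid (2, 2): truth gives 12; bid 16 gives 14 > 12. Violating.
Others bid (2, 16): truth gives 8; bid 16 gives 9 > 8. Violating.
Others bid (2, 17): truth gives 7; bid 17 gives 8 > 7. Violating.
Others bid (2, 26): truth gives 0; bid 26 gives 2 > 0. Violating.
Others bid (2, 20): truth gives 6; no alternative beats it.
Others bid (16, 20): truth gives 2; no alternative beats it.
(Checking all 25 profiles: 8 have a profitable deviation, 17 do not.)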